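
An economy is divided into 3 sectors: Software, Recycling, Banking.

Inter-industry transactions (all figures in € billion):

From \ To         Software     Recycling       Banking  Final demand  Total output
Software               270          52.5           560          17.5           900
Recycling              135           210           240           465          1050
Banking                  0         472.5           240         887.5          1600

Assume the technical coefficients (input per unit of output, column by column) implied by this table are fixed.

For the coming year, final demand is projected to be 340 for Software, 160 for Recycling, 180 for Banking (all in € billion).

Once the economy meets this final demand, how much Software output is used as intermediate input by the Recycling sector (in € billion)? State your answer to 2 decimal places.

z_SR = 20.93

Technical coefficients a_ij = z_ij / X_j:
  a_SS = 270/900 = 0.30, a_RS = 135/900 = 0.15, a_BS = 0/900 = 0.00
  a_SR = 52.5/1050 = 0.05, a_RR = 210/1050 = 0.20, a_BR = 472.5/1050 = 0.45
  a_SB = 560/1600 = 0.35, a_RB = 240/1600 = 0.15, a_BB = 240/1600 = 0.15
I − A =
  [   0.70    -0.05    -0.35]
  [  -0.15     0.80    -0.15]
  [   0.00    -0.45     0.85]
Cofactors of I−A, C_ij = (−1)^(i+j)·(minor ij) (rows/columns in the sector order above):
  C_11 = (0.80)(0.85) − (-0.15)(-0.45) = 0.6125
  C_12 = −[(-0.15)(0.85) − (-0.15)(0.00)] = 0.1275
  C_13 = (-0.15)(-0.45) − (0.80)(0.00) = 0.0675
  C_21 = −[(-0.05)(0.85) − (-0.35)(-0.45)] = 0.2000
  C_22 = (0.70)(0.85) − (-0.35)(0.00) = 0.5950
  C_23 = −[(0.70)(-0.45) − (-0.05)(0.00)] = 0.3150
  C_31 = (-0.05)(-0.15) − (-0.35)(0.80) = 0.2875
  C_32 = −[(0.70)(-0.15) − (-0.35)(-0.15)] = 0.1575
  C_33 = (0.70)(0.80) − (-0.05)(-0.15) = 0.5525
det(I−A) = Σ_j (I−A)_1j·C_1j = (0.70)(0.6125) + (-0.05)(0.1275) + (-0.35)(0.0675) = 0.39875
adj(I−A) = Cᵀ =
  [ 0.6125   0.2000   0.2875]
  [ 0.1275   0.5950   0.1575]
  [ 0.0675   0.3150   0.5525]
(I − A)⁻¹ = adj(I−A) / det(I−A) ≈
  [   1.5361     0.5016     0.7210]
  [   0.3197     1.4922     0.3950]
  [   0.1693     0.7900     1.3856]
First solve x = (I − A)⁻¹ d = adj(I−A)·d / det(I−A); in particular x_R = (0.1275·340 + 0.5950·160 + 0.1575·180) / 0.39875 = 166.90 / 0.39875 ≈ 418.5580.
Intermediate flow from S to R: z_SR = a_SR · x_R = 0.05 × 166.90 / 0.39875 = 8.345 / 0.39875 ≈ 20.93.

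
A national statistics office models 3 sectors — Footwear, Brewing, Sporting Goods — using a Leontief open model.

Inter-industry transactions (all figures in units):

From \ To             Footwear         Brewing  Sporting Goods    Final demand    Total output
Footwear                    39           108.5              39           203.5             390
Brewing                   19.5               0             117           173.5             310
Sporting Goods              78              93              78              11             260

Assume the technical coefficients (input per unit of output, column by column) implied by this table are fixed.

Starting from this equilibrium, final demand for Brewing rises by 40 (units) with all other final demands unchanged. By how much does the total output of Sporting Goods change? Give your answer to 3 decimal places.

Δx_S = 31.445

Technical coefficients a_ij = z_ij / X_j:
  a_FF = 39/390 = 0.10, a_BF = 19.5/390 = 0.05, a_SF = 78/390 = 0.20
  a_FB = 108.5/310 = 0.35, a_BB = 0/310 = 0.00, a_SB = 93/310 = 0.30
  a_FS = 39/260 = 0.15, a_BS = 117/260 = 0.45, a_SS = 78/260 = 0.30
I − A =
  [   0.90    -0.35    -0.15]
  [  -0.05     1.00    -0.45]
  [  -0.20    -0.30     0.70]
Cofactors of I−A, C_ij = (−1)^(i+j)·(minor ij) (rows/columns in the sector order above):
  C_11 = (1.00)(0.70) − (-0.45)(-0.30) = 0.5650
  C_12 = −[(-0.05)(0.70) − (-0.45)(-0.20)] = 0.1250
  C_13 = (-0.05)(-0.30) − (1.00)(-0.20) = 0.2150
  C_21 = −[(-0.35)(0.70) − (-0.15)(-0.30)] = 0.2900
  C_22 = (0.90)(0.70) − (-0.15)(-0.20) = 0.6000
  C_23 = −[(0.90)(-0.30) − (-0.35)(-0.20)] = 0.3400
  C_31 = (-0.35)(-0.45) − (-0.15)(1.00) = 0.3075
  C_32 = −[(0.90)(-0.45) − (-0.15)(-0.05)] = 0.4125
  C_33 = (0.90)(1.00) − (-0.35)(-0.05) = 0.8825
det(I−A) = Σ_j (I−A)_1j·C_1j = (0.90)(0.5650) + (-0.35)(0.1250) + (-0.15)(0.2150) = 0.4325
adj(I−A) = Cᵀ =
  [ 0.5650   0.2900   0.3075]
  [ 0.1250   0.6000   0.4125]
  [ 0.2150   0.3400   0.8825]
(I − A)⁻¹ = adj(I−A) / det(I−A) ≈
  [   1.3064     0.6705     0.7110]
  [   0.2890     1.3873     0.9538]
  [   0.4971     0.7861     2.0405]
Δx = (I − A)⁻¹ Δd with Δd having +40 in the Brewing component and 0 elsewhere.
So Δx_S = L_SB · (+40), where L_SB = adj(I−A)_SB / det(I−A) = 0.3400 / 0.4325.
Δx_S = 0.3400 × (+40) / 0.4325 = 13.60 / 0.4325 ≈ 31.445.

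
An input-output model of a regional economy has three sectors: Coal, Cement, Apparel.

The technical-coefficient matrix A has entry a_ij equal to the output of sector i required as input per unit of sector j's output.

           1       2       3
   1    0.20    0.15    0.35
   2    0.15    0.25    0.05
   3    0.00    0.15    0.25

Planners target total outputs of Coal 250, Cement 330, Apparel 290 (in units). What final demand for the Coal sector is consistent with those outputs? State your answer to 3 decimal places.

I − A =
  [   0.80    -0.15    -0.35]
  [  -0.15     0.75    -0.05]
  [   0.00    -0.15     0.75]
d = (I − A) x:
  d_1 = (+0.80)·250 + (-0.15)·330 + (-0.35)·290 = 49.000
  d_2 = (-0.15)·250 + (+0.75)·330 + (-0.05)·290 = 195.500
  d_3 = (+0.00)·250 + (-0.15)·330 + (+0.75)·290 = 168.000

d_1 = 49.000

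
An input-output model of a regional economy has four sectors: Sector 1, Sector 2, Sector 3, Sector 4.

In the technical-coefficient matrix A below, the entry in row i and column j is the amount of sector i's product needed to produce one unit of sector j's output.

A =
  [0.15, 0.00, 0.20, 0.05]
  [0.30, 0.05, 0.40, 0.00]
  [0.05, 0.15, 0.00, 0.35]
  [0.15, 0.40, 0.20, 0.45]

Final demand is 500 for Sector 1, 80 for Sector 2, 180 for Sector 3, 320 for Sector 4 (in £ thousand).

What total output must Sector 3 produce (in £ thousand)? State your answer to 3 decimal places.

x_3 = 950.241

I − A =
  [   0.85     0.00    -0.20    -0.05]
  [  -0.30     0.95    -0.40     0.00]
  [  -0.05    -0.15     1.00    -0.35]
  [  -0.15    -0.40    -0.20     0.55]
Compute the cofactors C_ij = (−1)^(i+j)·(3×3 minor ij) of I−A; the adjugate is their transpose:
adj(I−A) = Cᵀ =
  [ 0.36700   0.06600   0.12200   0.11100]
  [ 0.17600   0.38400   0.22000   0.15600]
  [ 0.14275   0.18900   0.43100   0.28725]
  [ 0.28000   0.36600   0.35000   0.73800]
det(I−A) = Σ_j (I−A)_1j·C_1j = (0.85)(0.36700) + (0.00)(0.17600) + (-0.20)(0.14275) + (-0.05)(0.28000) = 0.2694
(I − A)⁻¹ = adj(I−A) / det(I−A) ≈
  [   1.3623     0.2450     0.4529     0.4120]
  [   0.6533     1.4254     0.8166     0.5791]
  [   0.5299     0.7016     1.5999     1.0663]
  [   1.0393     1.3586     1.2992     2.7394]
x = (I − A)⁻¹ d = adj(I−A)·d / det(I−A), with det(I−A) = 0.2694:
  x_1 = (0.36700·500 + 0.06600·80 + 0.12200·180 + 0.11100·320) / 0.2694 = 246.26 / 0.2694 ≈ 914.105
  x_2 = (0.17600·500 + 0.38400·80 + 0.22000·180 + 0.15600·320) / 0.2694 = 208.24 / 0.2694 ≈ 772.977
  x_3 = (0.14275·500 + 0.18900·80 + 0.43100·180 + 0.28725·320) / 0.2694 = 255.995 / 0.2694 ≈ 950.241
  x_4 = (0.28000·500 + 0.36600·80 + 0.35000·180 + 0.73800·320) / 0.2694 = 468.44 / 0.2694 ≈ 1738.827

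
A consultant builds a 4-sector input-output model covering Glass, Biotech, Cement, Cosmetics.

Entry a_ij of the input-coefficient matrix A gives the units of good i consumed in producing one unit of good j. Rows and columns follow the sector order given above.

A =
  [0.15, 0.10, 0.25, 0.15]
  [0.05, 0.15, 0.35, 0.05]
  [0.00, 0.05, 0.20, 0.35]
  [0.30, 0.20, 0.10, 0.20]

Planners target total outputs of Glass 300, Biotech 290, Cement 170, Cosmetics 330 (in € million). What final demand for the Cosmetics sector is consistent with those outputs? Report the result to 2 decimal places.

d_4 = 99.00

I − A =
  [   0.85    -0.10    -0.25    -0.15]
  [  -0.05     0.85    -0.35    -0.05]
  [   0.00    -0.05     0.80    -0.35]
  [  -0.30    -0.20    -0.10     0.80]
d = (I − A) x:
  d_1 = (+0.85)·300 + (-0.10)·290 + (-0.25)·170 + (-0.15)·330 = 134.00
  d_2 = (-0.05)·300 + (+0.85)·290 + (-0.35)·170 + (-0.05)·330 = 155.50
  d_3 = (+0.00)·300 + (-0.05)·290 + (+0.80)·170 + (-0.35)·330 = 6.00
  d_4 = (-0.30)·300 + (-0.20)·290 + (-0.10)·170 + (+0.80)·330 = 99.00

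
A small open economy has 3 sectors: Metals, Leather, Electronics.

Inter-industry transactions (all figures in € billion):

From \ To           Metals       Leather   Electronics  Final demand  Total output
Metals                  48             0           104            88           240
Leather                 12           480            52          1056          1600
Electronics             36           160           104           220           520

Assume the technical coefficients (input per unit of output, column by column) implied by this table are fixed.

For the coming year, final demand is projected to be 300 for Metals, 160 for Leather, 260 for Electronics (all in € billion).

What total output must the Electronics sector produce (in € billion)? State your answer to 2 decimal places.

Technical coefficients a_ij = z_ij / X_j:
  a_11 = 48/240 = 0.20, a_21 = 12/240 = 0.05, a_31 = 36/240 = 0.15
  a_12 = 0/1600 = 0.00, a_22 = 480/1600 = 0.30, a_32 = 160/1600 = 0.10
  a_13 = 104/520 = 0.20, a_23 = 52/520 = 0.10, a_33 = 104/520 = 0.20
I − A =
  [   0.80     0.00    -0.20]
  [  -0.05     0.70    -0.10]
  [  -0.15    -0.10     0.80]
Cofactors of I−A, C_ij = (−1)^(i+j)·(minor ij) (rows/columns in the sector order above):
  C_11 = (0.70)(0.80) − (-0.10)(-0.10) = 0.5500
  C_12 = −[(-0.05)(0.80) − (-0.10)(-0.15)] = 0.0550
  C_13 = (-0.05)(-0.10) − (0.70)(-0.15) = 0.1100
  C_21 = −[(0.00)(0.80) − (-0.20)(-0.10)] = 0.0200
  C_22 = (0.80)(0.80) − (-0.20)(-0.15) = 0.6100
  C_23 = −[(0.80)(-0.10) − (0.00)(-0.15)] = 0.0800
  C_31 = (0.00)(-0.10) − (-0.20)(0.70) = 0.1400
  C_32 = −[(0.80)(-0.10) − (-0.20)(-0.05)] = 0.0900
  C_33 = (0.80)(0.70) − (0.00)(-0.05) = 0.5600
det(I−A) = Σ_j (I−A)_1j·C_1j = (0.80)(0.5500) + (0.00)(0.0550) + (-0.20)(0.1100) = 0.4180
adj(I−A) = Cᵀ =
  [ 0.5500   0.0200   0.1400]
  [ 0.0550   0.6100   0.0900]
  [ 0.1100   0.0800   0.5600]
(I − A)⁻¹ = adj(I−A) / det(I−A) ≈
  [   1.3158     0.0478     0.3349]
  [   0.1316     1.4593     0.2153]
  [   0.2632     0.1914     1.3397]
x = (I − A)⁻¹ d = adj(I−A)·d / det(I−A), with det(I−A) = 0.4180:
  x_1 = (0.5500·300 + 0.0200·160 + 0.1400·260) / 0.4180 = 204.60 / 0.4180 ≈ 489.47
  x_2 = (0.0550·300 + 0.6100·160 + 0.0900·260) / 0.4180 = 137.50 / 0.4180 ≈ 328.95
  x_3 = (0.1100·300 + 0.0800·160 + 0.5600·260) / 0.4180 = 191.40 / 0.4180 ≈ 457.89

x_3 = 457.89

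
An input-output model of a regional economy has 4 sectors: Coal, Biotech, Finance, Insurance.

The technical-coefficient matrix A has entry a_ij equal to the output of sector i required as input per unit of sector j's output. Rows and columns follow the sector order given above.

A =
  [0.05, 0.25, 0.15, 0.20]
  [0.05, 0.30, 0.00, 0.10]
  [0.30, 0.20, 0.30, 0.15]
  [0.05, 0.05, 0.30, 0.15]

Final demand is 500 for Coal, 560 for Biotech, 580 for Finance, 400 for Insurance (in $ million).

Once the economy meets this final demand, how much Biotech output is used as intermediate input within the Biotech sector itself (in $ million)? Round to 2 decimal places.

I − A =
  [   0.95    -0.25    -0.15    -0.20]
  [  -0.05     0.70     0.00    -0.10]
  [  -0.30    -0.20     0.70    -0.15]
  [  -0.05    -0.05    -0.30     0.85]
Compute the cofactors C_ij = (−1)^(i+j)·(3×3 minor ij) of I−A; the adjugate is their transpose:
adj(I−A) = Cᵀ =
  [ 0.375500   0.183125   0.138000   0.134250]
  [ 0.040000   0.458125   0.038625   0.070125]
  [ 0.192125   0.235250   0.541125   0.168375]
  [ 0.092250   0.120750   0.201375   0.423750]
det(I−A) = Σ_j (I−A)_1j·C_1j = (0.95)(0.375500) + (-0.25)(0.040000) + (-0.15)(0.192125) + (-0.20)(0.092250) = 0.29945625
(I − A)⁻¹ = adj(I−A) / det(I−A) ≈
  [   1.2539     0.6115     0.4608     0.4483]
  [   0.1336     1.5299     0.1290     0.2342]
  [   0.6416     0.7856     1.8070     0.5623]
  [   0.3081     0.4032     0.6725     1.4151]
First solve x = (I − A)⁻¹ d = adj(I−A)·d / det(I−A); in particular x_2 = (0.040000·500 + 0.458125·560 + 0.038625·580 + 0.070125·400) / 0.29945625 = 327.0025 / 0.29945625 ≈ 1091.9876.
Intermediate flow from 2 to 2: z_22 = a_22 · x_2 = 0.30 × 327.0025 / 0.29945625 = 98.10075 / 0.29945625 ≈ 327.60.

z_22 = 327.60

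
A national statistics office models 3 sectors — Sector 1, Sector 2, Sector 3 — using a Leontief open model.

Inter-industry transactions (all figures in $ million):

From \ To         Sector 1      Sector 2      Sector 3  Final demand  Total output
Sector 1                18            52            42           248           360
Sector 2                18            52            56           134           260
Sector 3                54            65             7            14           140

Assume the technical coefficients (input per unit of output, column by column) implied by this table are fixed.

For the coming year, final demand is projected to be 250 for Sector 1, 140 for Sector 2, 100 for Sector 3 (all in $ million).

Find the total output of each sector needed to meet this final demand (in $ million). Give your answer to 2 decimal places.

x_1 = 413.79, x_2 = 329.52, x_3 = 257.31

Technical coefficients a_ij = z_ij / X_j:
  a_11 = 18/360 = 0.05, a_21 = 18/360 = 0.05, a_31 = 54/360 = 0.15
  a_12 = 52/260 = 0.20, a_22 = 52/260 = 0.20, a_32 = 65/260 = 0.25
  a_13 = 42/140 = 0.30, a_23 = 56/140 = 0.40, a_33 = 7/140 = 0.05
I − A =
  [   0.95    -0.20    -0.30]
  [  -0.05     0.80    -0.40]
  [  -0.15    -0.25     0.95]
Cofactors of I−A, C_ij = (−1)^(i+j)·(minor ij) (rows/columns in the sector order above):
  C_11 = (0.80)(0.95) − (-0.40)(-0.25) = 0.6600
  C_12 = −[(-0.05)(0.95) − (-0.40)(-0.15)] = 0.1075
  C_13 = (-0.05)(-0.25) − (0.80)(-0.15) = 0.1325
  C_21 = −[(-0.20)(0.95) − (-0.30)(-0.25)] = 0.2650
  C_22 = (0.95)(0.95) − (-0.30)(-0.15) = 0.8575
  C_23 = −[(0.95)(-0.25) − (-0.20)(-0.15)] = 0.2675
  C_31 = (-0.20)(-0.40) − (-0.30)(0.80) = 0.3200
  C_32 = −[(0.95)(-0.40) − (-0.30)(-0.05)] = 0.3950
  C_33 = (0.95)(0.80) − (-0.20)(-0.05) = 0.7500
det(I−A) = Σ_j (I−A)_1j·C_1j = (0.95)(0.6600) + (-0.20)(0.1075) + (-0.30)(0.1325) = 0.56575
adj(I−A) = Cᵀ =
  [ 0.6600   0.2650   0.3200]
  [ 0.1075   0.8575   0.3950]
  [ 0.1325   0.2675   0.7500]
(I − A)⁻¹ = adj(I−A) / det(I−A) ≈
  [   1.1666     0.4684     0.5656]
  [   0.1900     1.5157     0.6982]
  [   0.2342     0.4728     1.3257]
x = (I − A)⁻¹ d = adj(I−A)·d / det(I−A), with det(I−A) = 0.56575:
  x_1 = (0.6600·250 + 0.2650·140 + 0.3200·100) / 0.56575 = 234.10 / 0.56575 ≈ 413.79
  x_2 = (0.1075·250 + 0.8575·140 + 0.3950·100) / 0.56575 = 186.425 / 0.56575 ≈ 329.52
  x_3 = (0.1325·250 + 0.2675·140 + 0.7500·100) / 0.56575 = 145.575 / 0.56575 ≈ 257.31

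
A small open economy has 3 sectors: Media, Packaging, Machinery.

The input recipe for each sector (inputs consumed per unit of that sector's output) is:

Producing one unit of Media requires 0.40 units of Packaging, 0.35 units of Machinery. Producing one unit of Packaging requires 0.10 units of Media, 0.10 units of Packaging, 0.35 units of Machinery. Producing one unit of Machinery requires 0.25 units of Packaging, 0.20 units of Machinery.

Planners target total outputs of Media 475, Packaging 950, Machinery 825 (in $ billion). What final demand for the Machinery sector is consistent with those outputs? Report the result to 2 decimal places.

I − A =
  [   1.00    -0.10     0.00]
  [  -0.40     0.90    -0.25]
  [  -0.35    -0.35     0.80]
d = (I − A) x:
  d_1 = (+1.00)·475 + (-0.10)·950 + (+0.00)·825 = 380.00
  d_2 = (-0.40)·475 + (+0.90)·950 + (-0.25)·825 = 458.75
  d_3 = (-0.35)·475 + (-0.35)·950 + (+0.80)·825 = 161.25

d_3 = 161.25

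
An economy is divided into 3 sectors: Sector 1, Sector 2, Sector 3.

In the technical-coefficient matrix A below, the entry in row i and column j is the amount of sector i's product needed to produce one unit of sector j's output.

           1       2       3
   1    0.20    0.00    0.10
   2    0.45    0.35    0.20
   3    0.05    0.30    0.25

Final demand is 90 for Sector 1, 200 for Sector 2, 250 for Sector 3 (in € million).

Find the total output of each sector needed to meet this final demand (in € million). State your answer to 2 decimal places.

x_1 = 186.70, x_2 = 619.60, x_3 = 593.62

I − A =
  [   0.80     0.00    -0.10]
  [  -0.45     0.65    -0.20]
  [  -0.05    -0.30     0.75]
Cofactors of I−A, C_ij = (−1)^(i+j)·(minor ij) (rows/columns in the sector order above):
  C_11 = (0.65)(0.75) − (-0.20)(-0.30) = 0.4275
  C_12 = −[(-0.45)(0.75) − (-0.20)(-0.05)] = 0.3475
  C_13 = (-0.45)(-0.30) − (0.65)(-0.05) = 0.1675
  C_21 = −[(0.00)(0.75) − (-0.10)(-0.30)] = 0.0300
  C_22 = (0.80)(0.75) − (-0.10)(-0.05) = 0.5950
  C_23 = −[(0.80)(-0.30) − (0.00)(-0.05)] = 0.2400
  C_31 = (0.00)(-0.20) − (-0.10)(0.65) = 0.0650
  C_32 = −[(0.80)(-0.20) − (-0.10)(-0.45)] = 0.2050
  C_33 = (0.80)(0.65) − (0.00)(-0.45) = 0.5200
det(I−A) = Σ_j (I−A)_1j·C_1j = (0.80)(0.4275) + (0.00)(0.3475) + (-0.10)(0.1675) = 0.32525
adj(I−A) = Cᵀ =
  [ 0.4275   0.0300   0.0650]
  [ 0.3475   0.5950   0.2050]
  [ 0.1675   0.2400   0.5200]
(I − A)⁻¹ = adj(I−A) / det(I−A) ≈
  [   1.3144     0.0922     0.1998]
  [   1.0684     1.8294     0.6303]
  [   0.5150     0.7379     1.5988]
x = (I − A)⁻¹ d = adj(I−A)·d / det(I−A), with det(I−A) = 0.32525:
  x_1 = (0.4275·90 + 0.0300·200 + 0.0650·250) / 0.32525 = 60.725 / 0.32525 ≈ 186.70
  x_2 = (0.3475·90 + 0.5950·200 + 0.2050·250) / 0.32525 = 201.525 / 0.32525 ≈ 619.60
  x_3 = (0.1675·90 + 0.2400·200 + 0.5200·250) / 0.32525 = 193.075 / 0.32525 ≈ 593.62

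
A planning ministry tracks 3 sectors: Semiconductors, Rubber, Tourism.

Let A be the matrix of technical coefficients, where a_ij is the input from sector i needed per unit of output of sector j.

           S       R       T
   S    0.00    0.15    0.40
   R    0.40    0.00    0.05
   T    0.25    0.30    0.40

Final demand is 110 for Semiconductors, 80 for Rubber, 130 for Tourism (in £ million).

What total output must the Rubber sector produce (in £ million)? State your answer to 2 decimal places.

I − A =
  [   1.00    -0.15    -0.40]
  [  -0.40     1.00    -0.05]
  [  -0.25    -0.30     0.60]
Cofactors of I−A, C_ij = (−1)^(i+j)·(minor ij) (rows/columns in the sector order above):
  C_11 = (1.00)(0.60) − (-0.05)(-0.30) = 0.5850
  C_12 = −[(-0.40)(0.60) − (-0.05)(-0.25)] = 0.2525
  C_13 = (-0.40)(-0.30) − (1.00)(-0.25) = 0.3700
  C_21 = −[(-0.15)(0.60) − (-0.40)(-0.30)] = 0.2100
  C_22 = (1.00)(0.60) − (-0.40)(-0.25) = 0.5000
  C_23 = −[(1.00)(-0.30) − (-0.15)(-0.25)] = 0.3375
  C_31 = (-0.15)(-0.05) − (-0.40)(1.00) = 0.4075
  C_32 = −[(1.00)(-0.05) − (-0.40)(-0.40)] = 0.2100
  C_33 = (1.00)(1.00) − (-0.15)(-0.40) = 0.9400
det(I−A) = Σ_j (I−A)_1j·C_1j = (1.00)(0.5850) + (-0.15)(0.2525) + (-0.40)(0.3700) = 0.399125
adj(I−A) = Cᵀ =
  [ 0.5850   0.2100   0.4075]
  [ 0.2525   0.5000   0.2100]
  [ 0.3700   0.3375   0.9400]
(I − A)⁻¹ = adj(I−A) / det(I−A) ≈
  [   1.4657     0.5262     1.0210]
  [   0.6326     1.2527     0.5262]
  [   0.9270     0.8456     2.3552]
x = (I − A)⁻¹ d = adj(I−A)·d / det(I−A), with det(I−A) = 0.399125:
  x_S = (0.5850·110 + 0.2100·80 + 0.4075·130) / 0.399125 = 134.125 / 0.399125 ≈ 336.05
  x_R = (0.2525·110 + 0.5000·80 + 0.2100·130) / 0.399125 = 95.075 / 0.399125 ≈ 238.21
  x_T = (0.3700·110 + 0.3375·80 + 0.9400·130) / 0.399125 = 189.90 / 0.399125 ≈ 475.79

x_R = 238.21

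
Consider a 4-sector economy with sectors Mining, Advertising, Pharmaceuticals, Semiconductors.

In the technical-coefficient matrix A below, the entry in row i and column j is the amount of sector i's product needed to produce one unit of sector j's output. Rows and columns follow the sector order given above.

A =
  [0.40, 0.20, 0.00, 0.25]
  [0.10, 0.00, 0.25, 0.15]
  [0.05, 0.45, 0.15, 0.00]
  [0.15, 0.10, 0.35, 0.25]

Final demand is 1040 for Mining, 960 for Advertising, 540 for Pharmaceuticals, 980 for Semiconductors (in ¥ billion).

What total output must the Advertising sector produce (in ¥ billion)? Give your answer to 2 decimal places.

x_2 = 2403.74

I − A =
  [   0.60    -0.20     0.00    -0.25]
  [  -0.10     1.00    -0.25    -0.15]
  [  -0.05    -0.45     0.85     0.00]
  [  -0.15    -0.10    -0.35     0.75]
Compute the cofactors C_ij = (−1)^(i+j)·(3×3 minor ij) of I−A; the adjugate is their transpose:
adj(I−A) = Cᵀ =
  [ 0.516750   0.188125   0.141750   0.209875]
  [ 0.094875   0.346250   0.143375   0.100875]
  [ 0.080625   0.194375   0.381500   0.065750]
  [ 0.153625   0.174500   0.225500   0.423000]
det(I−A) = Σ_j (I−A)_1j·C_1j = (0.60)(0.516750) + (-0.20)(0.094875) + (0.00)(0.080625) + (-0.25)(0.153625) = 0.25266875
(I − A)⁻¹ = adj(I−A) / det(I−A) ≈
  [   2.0452     0.7446     0.5610     0.8306]
  [   0.3755     1.3704     0.5674     0.3992]
  [   0.3191     0.7693     1.5099     0.2602]
  [   0.6080     0.6906     0.8925     1.6741]
x = (I − A)⁻¹ d = adj(I−A)·d / det(I−A), with det(I−A) = 0.25266875:
  x_1 = (0.516750·1040 + 0.188125·960 + 0.141750·540 + 0.209875·980) / 0.25266875 = 1000.2425 / 0.25266875 ≈ 3958.71
  x_2 = (0.094875·1040 + 0.346250·960 + 0.143375·540 + 0.100875·980) / 0.25266875 = 607.35 / 0.25266875 ≈ 2403.74
  x_3 = (0.080625·1040 + 0.194375·960 + 0.381500·540 + 0.065750·980) / 0.25266875 = 540.895 / 0.25266875 ≈ 2140.73
  x_4 = (0.153625·1040 + 0.174500·960 + 0.225500·540 + 0.423000·980) / 0.25266875 = 863.60 / 0.25266875 ≈ 3417.91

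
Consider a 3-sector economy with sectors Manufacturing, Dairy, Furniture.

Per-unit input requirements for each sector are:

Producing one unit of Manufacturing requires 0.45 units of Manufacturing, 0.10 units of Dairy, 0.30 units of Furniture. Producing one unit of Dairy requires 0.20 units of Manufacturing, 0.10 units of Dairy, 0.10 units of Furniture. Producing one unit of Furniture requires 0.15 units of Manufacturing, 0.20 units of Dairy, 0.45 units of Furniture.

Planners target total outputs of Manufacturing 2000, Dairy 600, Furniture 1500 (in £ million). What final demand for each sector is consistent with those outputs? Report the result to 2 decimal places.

d_1 = 755.00, d_2 = 40.00, d_3 = 165.00

I − A =
  [   0.55    -0.20    -0.15]
  [  -0.10     0.90    -0.20]
  [  -0.30    -0.10     0.55]
d = (I − A) x:
  d_1 = (+0.55)·2000 + (-0.20)·600 + (-0.15)·1500 = 755.00
  d_2 = (-0.10)·2000 + (+0.90)·600 + (-0.20)·1500 = 40.00
  d_3 = (-0.30)·2000 + (-0.10)·600 + (+0.55)·1500 = 165.00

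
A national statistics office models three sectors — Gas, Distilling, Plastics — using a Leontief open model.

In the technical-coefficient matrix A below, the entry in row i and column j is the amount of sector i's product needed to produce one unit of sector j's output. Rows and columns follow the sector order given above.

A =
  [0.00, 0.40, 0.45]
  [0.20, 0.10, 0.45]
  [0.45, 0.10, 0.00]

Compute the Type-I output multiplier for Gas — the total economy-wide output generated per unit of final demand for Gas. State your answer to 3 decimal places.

I − A =
  [   1.00    -0.40    -0.45]
  [  -0.20     0.90    -0.45]
  [  -0.45    -0.10     1.00]
Cofactors of I−A, C_ij = (−1)^(i+j)·(minor ij) (rows/columns in the sector order above):
  C_11 = (0.90)(1.00) − (-0.45)(-0.10) = 0.8550
  C_12 = −[(-0.20)(1.00) − (-0.45)(-0.45)] = 0.4025
  C_13 = (-0.20)(-0.10) − (0.90)(-0.45) = 0.4250
  C_21 = −[(-0.40)(1.00) − (-0.45)(-0.10)] = 0.4450
  C_22 = (1.00)(1.00) − (-0.45)(-0.45) = 0.7975
  C_23 = −[(1.00)(-0.10) − (-0.40)(-0.45)] = 0.2800
  C_31 = (-0.40)(-0.45) − (-0.45)(0.90) = 0.5850
  C_32 = −[(1.00)(-0.45) − (-0.45)(-0.20)] = 0.5400
  C_33 = (1.00)(0.90) − (-0.40)(-0.20) = 0.8200
det(I−A) = Σ_j (I−A)_1j·C_1j = (1.00)(0.8550) + (-0.40)(0.4025) + (-0.45)(0.4250) = 0.50275
adj(I−A) = Cᵀ =
  [ 0.8550   0.4450   0.5850]
  [ 0.4025   0.7975   0.5400]
  [ 0.4250   0.2800   0.8200]
(I − A)⁻¹ = adj(I−A) / det(I−A) ≈
  [   1.7006     0.8851     1.1636]
  [   0.8006     1.5863     1.0741]
  [   0.8454     0.5569     1.6310]
The output multiplier for sector j is the column-j sum of the Leontief inverse (I − A)⁻¹ = adj(I−A) / det(I−A).
Column 1 of adj(I−A): (0.8550, 0.4025, 0.4250); det(I−A) = 0.50275.
m_1 = (0.8550 + 0.4025 + 0.4250) / 0.50275 = 1.6825 / 0.50275 ≈ 3.347.

m_1 = 3.347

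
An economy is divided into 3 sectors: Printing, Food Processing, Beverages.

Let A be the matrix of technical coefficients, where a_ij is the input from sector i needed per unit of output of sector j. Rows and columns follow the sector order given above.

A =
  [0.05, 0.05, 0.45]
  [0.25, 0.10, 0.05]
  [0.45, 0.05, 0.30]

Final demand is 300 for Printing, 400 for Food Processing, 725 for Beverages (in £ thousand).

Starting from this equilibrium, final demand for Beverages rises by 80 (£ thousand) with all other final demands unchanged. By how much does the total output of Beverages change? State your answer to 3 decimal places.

I − A =
  [   0.95    -0.05    -0.45]
  [  -0.25     0.90    -0.05]
  [  -0.45    -0.05     0.70]
Cofactors of I−A, C_ij = (−1)^(i+j)·(minor ij) (rows/columns in the sector order above):
  C_11 = (0.90)(0.70) − (-0.05)(-0.05) = 0.6275
  C_12 = −[(-0.25)(0.70) − (-0.05)(-0.45)] = 0.1975
  C_13 = (-0.25)(-0.05) − (0.90)(-0.45) = 0.4175
  C_21 = −[(-0.05)(0.70) − (-0.45)(-0.05)] = 0.0575
  C_22 = (0.95)(0.70) − (-0.45)(-0.45) = 0.4625
  C_23 = −[(0.95)(-0.05) − (-0.05)(-0.45)] = 0.0700
  C_31 = (-0.05)(-0.05) − (-0.45)(0.90) = 0.4075
  C_32 = −[(0.95)(-0.05) − (-0.45)(-0.25)] = 0.1600
  C_33 = (0.95)(0.90) − (-0.05)(-0.25) = 0.8425
det(I−A) = Σ_j (I−A)_1j·C_1j = (0.95)(0.6275) + (-0.05)(0.1975) + (-0.45)(0.4175) = 0.398375
adj(I−A) = Cᵀ =
  [ 0.6275   0.0575   0.4075]
  [ 0.1975   0.4625   0.1600]
  [ 0.4175   0.0700   0.8425]
(I − A)⁻¹ = adj(I−A) / det(I−A) ≈
  [   1.5751     0.1443     1.0229]
  [   0.4958     1.1610     0.4016]
  [   1.0480     0.1757     2.1148]
Δx = (I − A)⁻¹ Δd with Δd having +80 in the Beverages component and 0 elsewhere.
So Δx_3 = L_33 · (+80), where L_33 = adj(I−A)_33 / det(I−A) = 0.8425 / 0.398375.
Δx_3 = 0.8425 × (+80) / 0.398375 = 67.40 / 0.398375 ≈ 169.187.

Δx_3 = 169.187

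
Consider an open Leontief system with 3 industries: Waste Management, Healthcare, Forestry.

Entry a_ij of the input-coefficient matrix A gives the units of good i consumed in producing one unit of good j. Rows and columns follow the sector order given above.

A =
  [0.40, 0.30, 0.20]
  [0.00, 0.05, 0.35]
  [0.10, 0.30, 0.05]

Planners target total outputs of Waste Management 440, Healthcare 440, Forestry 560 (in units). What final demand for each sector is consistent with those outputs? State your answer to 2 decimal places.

d_W = 20.00, d_H = 222.00, d_F = 356.00

I − A =
  [   0.60    -0.30    -0.20]
  [   0.00     0.95    -0.35]
  [  -0.10    -0.30     0.95]
d = (I − A) x:
  d_W = (+0.60)·440 + (-0.30)·440 + (-0.20)·560 = 20.00
  d_H = (+0.00)·440 + (+0.95)·440 + (-0.35)·560 = 222.00
  d_F = (-0.10)·440 + (-0.30)·440 + (+0.95)·560 = 356.00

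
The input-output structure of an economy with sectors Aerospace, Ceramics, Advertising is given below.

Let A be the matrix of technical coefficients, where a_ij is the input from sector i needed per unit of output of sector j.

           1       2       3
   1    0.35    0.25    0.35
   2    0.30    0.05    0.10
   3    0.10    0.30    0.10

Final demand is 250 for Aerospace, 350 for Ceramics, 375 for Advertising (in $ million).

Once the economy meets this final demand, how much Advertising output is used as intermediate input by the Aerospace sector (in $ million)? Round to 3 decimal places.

z_31 = 113.527

I − A =
  [   0.65    -0.25    -0.35]
  [  -0.30     0.95    -0.10]
  [  -0.10    -0.30     0.90]
Cofactors of I−A, C_ij = (−1)^(i+j)·(minor ij) (rows/columns in the sector order above):
  C_11 = (0.95)(0.90) − (-0.10)(-0.30) = 0.8250
  C_12 = −[(-0.30)(0.90) − (-0.10)(-0.10)] = 0.2800
  C_13 = (-0.30)(-0.30) − (0.95)(-0.10) = 0.1850
  C_21 = −[(-0.25)(0.90) − (-0.35)(-0.30)] = 0.3300
  C_22 = (0.65)(0.90) − (-0.35)(-0.10) = 0.5500
  C_23 = −[(0.65)(-0.30) − (-0.25)(-0.10)] = 0.2200
  C_31 = (-0.25)(-0.10) − (-0.35)(0.95) = 0.3575
  C_32 = −[(0.65)(-0.10) − (-0.35)(-0.30)] = 0.1700
  C_33 = (0.65)(0.95) − (-0.25)(-0.30) = 0.5425
det(I−A) = Σ_j (I−A)_1j·C_1j = (0.65)(0.8250) + (-0.25)(0.2800) + (-0.35)(0.1850) = 0.4015
adj(I−A) = Cᵀ =
  [ 0.8250   0.3300   0.3575]
  [ 0.2800   0.5500   0.1700]
  [ 0.1850   0.2200   0.5425]
(I − A)⁻¹ = adj(I−A) / det(I−A) ≈
  [   2.0548     0.8219     0.8904]
  [   0.6974     1.3699     0.4234]
  [   0.4608     0.5479     1.3512]
First solve x = (I − A)⁻¹ d = adj(I−A)·d / det(I−A); in particular x_1 = (0.8250·250 + 0.3300·350 + 0.3575·375) / 0.4015 = 455.8125 / 0.4015 ≈ 1135.27397.
Intermediate flow from 3 to 1: z_31 = a_31 · x_1 = 0.10 × 455.8125 / 0.4015 = 45.58125 / 0.4015 ≈ 113.527.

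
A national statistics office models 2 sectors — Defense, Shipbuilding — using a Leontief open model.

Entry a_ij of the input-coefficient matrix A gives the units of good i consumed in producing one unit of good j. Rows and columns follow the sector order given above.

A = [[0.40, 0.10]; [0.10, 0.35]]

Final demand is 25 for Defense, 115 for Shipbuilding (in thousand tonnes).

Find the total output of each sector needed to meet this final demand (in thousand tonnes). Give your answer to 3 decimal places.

I − A =
  [   0.60    -0.10]
  [  -0.10     0.65]
det(I−A) = (0.60)(0.65) − (-0.10)(-0.10) = 0.3800
adj(I−A) = [[0.65, 0.10], [0.10, 0.60]]
(I − A)⁻¹ = adj(I−A) / det(I−A) ≈
  [   1.7105     0.2632]
  [   0.2632     1.5789]
x = (I − A)⁻¹ d = adj(I−A)·d / det(I−A), with det(I−A) = 0.3800:
  x_D = (0.65·25 + 0.10·115) / 0.3800 = 27.75 / 0.3800 ≈ 73.026
  x_S = (0.10·25 + 0.60·115) / 0.3800 = 71.50 / 0.3800 ≈ 188.158

x_D = 73.026, x_S = 188.158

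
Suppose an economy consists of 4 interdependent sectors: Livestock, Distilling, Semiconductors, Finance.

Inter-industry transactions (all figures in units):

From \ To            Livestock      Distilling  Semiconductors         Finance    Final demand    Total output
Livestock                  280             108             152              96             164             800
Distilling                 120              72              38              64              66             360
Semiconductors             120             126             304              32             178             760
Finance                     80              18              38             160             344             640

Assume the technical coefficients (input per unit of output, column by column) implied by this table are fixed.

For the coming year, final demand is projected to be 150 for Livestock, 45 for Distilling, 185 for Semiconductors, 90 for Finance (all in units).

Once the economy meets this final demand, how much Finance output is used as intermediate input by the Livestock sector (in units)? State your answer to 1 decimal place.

z_FL = 58.8

Technical coefficients a_ij = z_ij / X_j:
  a_LL = 280/800 = 0.35, a_DL = 120/800 = 0.15, a_SL = 120/800 = 0.15, a_FL = 80/800 = 0.10
  a_LD = 108/360 = 0.30, a_DD = 72/360 = 0.20, a_SD = 126/360 = 0.35, a_FD = 18/360 = 0.05
  a_LS = 152/760 = 0.20, a_DS = 38/760 = 0.05, a_SS = 304/760 = 0.40, a_FS = 38/760 = 0.05
  a_LF = 96/640 = 0.15, a_DF = 64/640 = 0.10, a_SF = 32/640 = 0.05, a_FF = 160/640 = 0.25
I − A =
  [   0.65    -0.30    -0.20    -0.15]
  [  -0.15     0.80    -0.05    -0.10]
  [  -0.15    -0.35     0.60    -0.05]
  [  -0.10    -0.05    -0.05     0.75]
Compute the cofactors C_ij = (−1)^(i+j)·(3×3 minor ij) of I−A; the adjugate is their transpose:
adj(I−A) = Cᵀ =
  [ 0.340000   0.194375   0.138125   0.103125]
  [ 0.079750   0.257250   0.052500   0.053750]
  [ 0.136500   0.203375   0.336875   0.076875]
  [ 0.059750   0.056625   0.044375   0.236875]
det(I−A) = Σ_j (I−A)_1j·C_1j = (0.65)(0.340000) + (-0.30)(0.079750) + (-0.20)(0.136500) + (-0.15)(0.059750) = 0.1608125
(I − A)⁻¹ = adj(I−A) / det(I−A) ≈
  [   2.1143     1.2087     0.8589     0.6413]
  [   0.4959     1.5997     0.3265     0.3342]
  [   0.8488     1.2647     2.0948     0.4780]
  [   0.3716     0.3521     0.2759     1.4730]
First solve x = (I − A)⁻¹ d = adj(I−A)·d / det(I−A); in particular x_L = (0.340000·150 + 0.194375·45 + 0.138125·185 + 0.103125·90) / 0.1608125 = 94.58125 / 0.1608125 ≈ 588.146.
Intermediate flow from F to L: z_FL = a_FL · x_L = 0.10 × 94.58125 / 0.1608125 = 9.458125 / 0.1608125 ≈ 58.8.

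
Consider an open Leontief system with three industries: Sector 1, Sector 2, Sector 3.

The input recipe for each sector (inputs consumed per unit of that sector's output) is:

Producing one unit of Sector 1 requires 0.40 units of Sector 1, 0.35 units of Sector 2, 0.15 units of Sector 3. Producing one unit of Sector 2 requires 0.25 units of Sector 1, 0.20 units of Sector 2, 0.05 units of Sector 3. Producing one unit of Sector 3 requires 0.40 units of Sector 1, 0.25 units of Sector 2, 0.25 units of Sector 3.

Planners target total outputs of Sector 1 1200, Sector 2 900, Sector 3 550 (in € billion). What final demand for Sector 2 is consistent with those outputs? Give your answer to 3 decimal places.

d_2 = 162.500

I − A =
  [   0.60    -0.25    -0.40]
  [  -0.35     0.80    -0.25]
  [  -0.15    -0.05     0.75]
d = (I − A) x:
  d_1 = (+0.60)·1200 + (-0.25)·900 + (-0.40)·550 = 275.000
  d_2 = (-0.35)·1200 + (+0.80)·900 + (-0.25)·550 = 162.500
  d_3 = (-0.15)·1200 + (-0.05)·900 + (+0.75)·550 = 187.500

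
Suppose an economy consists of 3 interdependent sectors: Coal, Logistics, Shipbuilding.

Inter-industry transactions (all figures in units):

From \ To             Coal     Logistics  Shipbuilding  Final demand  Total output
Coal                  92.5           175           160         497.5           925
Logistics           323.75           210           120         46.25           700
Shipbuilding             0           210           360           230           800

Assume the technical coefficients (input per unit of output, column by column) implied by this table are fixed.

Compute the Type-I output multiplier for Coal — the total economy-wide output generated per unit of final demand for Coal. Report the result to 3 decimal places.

Technical coefficients a_ij = z_ij / X_j:
  a_11 = 92.5/925 = 0.10, a_21 = 323.75/925 = 0.35, a_31 = 0/925 = 0.00
  a_12 = 175/700 = 0.25, a_22 = 210/700 = 0.30, a_32 = 210/700 = 0.30
  a_13 = 160/800 = 0.20, a_23 = 120/800 = 0.15, a_33 = 360/800 = 0.45
I − A =
  [   0.90    -0.25    -0.20]
  [  -0.35     0.70    -0.15]
  [   0.00    -0.30     0.55]
Cofactors of I−A, C_ij = (−1)^(i+j)·(minor ij) (rows/columns in the sector order above):
  C_11 = (0.70)(0.55) − (-0.15)(-0.30) = 0.3400
  C_12 = −[(-0.35)(0.55) − (-0.15)(0.00)] = 0.1925
  C_13 = (-0.35)(-0.30) − (0.70)(0.00) = 0.1050
  C_21 = −[(-0.25)(0.55) − (-0.20)(-0.30)] = 0.1975
  C_22 = (0.90)(0.55) − (-0.20)(0.00) = 0.4950
  C_23 = −[(0.90)(-0.30) − (-0.25)(0.00)] = 0.2700
  C_31 = (-0.25)(-0.15) − (-0.20)(0.70) = 0.1775
  C_32 = −[(0.90)(-0.15) − (-0.20)(-0.35)] = 0.2050
  C_33 = (0.90)(0.70) − (-0.25)(-0.35) = 0.5425
det(I−A) = Σ_j (I−A)_1j·C_1j = (0.90)(0.3400) + (-0.25)(0.1925) + (-0.20)(0.1050) = 0.236875
adj(I−A) = Cᵀ =
  [ 0.3400   0.1975   0.1775]
  [ 0.1925   0.4950   0.2050]
  [ 0.1050   0.2700   0.5425]
(I − A)⁻¹ = adj(I−A) / det(I−A) ≈
  [   1.4354     0.8338     0.7493]
  [   0.8127     2.0897     0.8654]
  [   0.4433     1.1398     2.2902]
The output multiplier for sector j is the column-j sum of the Leontief inverse (I − A)⁻¹ = adj(I−A) / det(I−A).
Column 1 of adj(I−A): (0.3400, 0.1925, 0.1050); det(I−A) = 0.236875.
m_1 = (0.3400 + 0.1925 + 0.1050) / 0.236875 = 0.6375 / 0.236875 ≈ 2.691.

m_1 = 2.691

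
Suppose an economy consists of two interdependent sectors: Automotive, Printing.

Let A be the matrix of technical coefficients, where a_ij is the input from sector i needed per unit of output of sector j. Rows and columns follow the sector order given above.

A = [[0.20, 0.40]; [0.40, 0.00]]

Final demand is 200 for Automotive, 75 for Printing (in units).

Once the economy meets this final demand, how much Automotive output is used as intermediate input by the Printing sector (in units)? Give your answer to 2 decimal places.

I − A =
  [   0.80    -0.40]
  [  -0.40     1.00]
det(I−A) = (0.80)(1.00) − (-0.40)(-0.40) = 0.6400
adj(I−A) = [[1.00, 0.40], [0.40, 0.80]]
(I − A)⁻¹ = adj(I−A) / det(I−A) ≈
  [   1.5625     0.6250]
  [   0.6250     1.2500]
First solve x = (I − A)⁻¹ d = adj(I−A)·d / det(I−A); in particular x_2 = (0.40·200 + 0.80·75) / 0.6400 = 140.00 / 0.6400 = 218.7500.
Intermediate flow from 1 to 2: z_12 = a_12 · x_2 = 0.40 × 140.00 / 0.6400 = 56.00 / 0.6400 = 87.50.

z_12 = 87.50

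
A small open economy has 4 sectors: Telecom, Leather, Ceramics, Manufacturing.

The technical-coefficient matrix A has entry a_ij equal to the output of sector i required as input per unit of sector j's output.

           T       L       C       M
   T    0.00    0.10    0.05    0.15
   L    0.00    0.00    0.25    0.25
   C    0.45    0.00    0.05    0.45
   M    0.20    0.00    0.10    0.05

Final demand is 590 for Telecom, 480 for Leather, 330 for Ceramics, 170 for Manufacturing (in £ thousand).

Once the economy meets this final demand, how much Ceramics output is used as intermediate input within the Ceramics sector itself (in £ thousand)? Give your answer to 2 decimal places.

z_CC = 46.43

I − A =
  [   1.00    -0.10    -0.05    -0.15]
  [   0.00     1.00    -0.25    -0.25]
  [  -0.45     0.00     0.95    -0.45]
  [  -0.20     0.00    -0.10     0.95]
Compute the cofactors C_ij = (−1)^(i+j)·(3×3 minor ij) of I−A; the adjugate is their transpose:
adj(I−A) = Cᵀ =
  [ 0.857500   0.085750   0.088750   0.200000]
  [ 0.188125   0.796375   0.257500   0.361250]
  [ 0.517500   0.051750   0.915000   0.528750]
  [ 0.235000   0.023500   0.115000   0.916250]
det(I−A) = Σ_j (I−A)_1j·C_1j = (1.00)(0.857500) + (-0.10)(0.188125) + (-0.05)(0.517500) + (-0.15)(0.235000) = 0.7775625
(I − A)⁻¹ = adj(I−A) / det(I−A) ≈
  [   1.1028     0.1103     0.1141     0.2572]
  [   0.2419     1.0242     0.3312     0.4646]
  [   0.6655     0.0666     1.1768     0.6800]
  [   0.3022     0.0302     0.1479     1.1784]
First solve x = (I − A)⁻¹ d = adj(I−A)·d / det(I−A); in particular x_C = (0.517500·590 + 0.051750·480 + 0.915000·330 + 0.528750·170) / 0.7775625 = 722.0025 / 0.7775625 ≈ 928.5459.
Intermediate flow from C to C: z_CC = a_CC · x_C = 0.05 × 722.0025 / 0.7775625 = 36.100125 / 0.7775625 ≈ 46.43.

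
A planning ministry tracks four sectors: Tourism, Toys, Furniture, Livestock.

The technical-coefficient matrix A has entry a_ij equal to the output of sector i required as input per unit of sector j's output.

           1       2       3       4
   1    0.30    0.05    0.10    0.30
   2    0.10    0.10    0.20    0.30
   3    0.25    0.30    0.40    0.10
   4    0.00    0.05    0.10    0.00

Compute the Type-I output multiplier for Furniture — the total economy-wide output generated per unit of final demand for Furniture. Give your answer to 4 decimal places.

I − A =
  [   0.70    -0.05    -0.10    -0.30]
  [  -0.10     0.90    -0.20    -0.30]
  [  -0.25    -0.30     0.60    -0.10]
  [   0.00    -0.05    -0.10     1.00]
Compute the cofactors C_ij = (−1)^(i+j)·(3×3 minor ij) of I−A; the adjugate is their transpose:
adj(I−A) = Cᵀ =
  [ 0.45200   0.07800   0.13000   0.17200]
  [ 0.11650   0.38050   0.17400   0.16650]
  [ 0.25175   0.22975   0.61300   0.20575]
  [ 0.03100   0.04200   0.07000   0.30500]
det(I−A) = Σ_j (I−A)_1j·C_1j = (0.70)(0.45200) + (-0.05)(0.11650) + (-0.10)(0.25175) + (-0.30)(0.03100) = 0.2761
(I − A)⁻¹ = adj(I−A) / det(I−A) ≈
  [   1.63709     0.28251     0.47084     0.62296]
  [   0.42195     1.37812     0.63021     0.60304]
  [   0.91181     0.83213     2.22021     0.74520]
  [   0.11228     0.15212     0.25353     1.10467]
The output multiplier for sector j is the column-j sum of the Leontief inverse (I − A)⁻¹ = adj(I−A) / det(I−A).
Column 3 of adj(I−A): (0.13000, 0.17400, 0.61300, 0.07000); det(I−A) = 0.2761.
m_3 = (0.13000 + 0.17400 + 0.61300 + 0.07000) / 0.2761 = 0.987 / 0.2761 ≈ 3.5748.

m_3 = 3.5748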